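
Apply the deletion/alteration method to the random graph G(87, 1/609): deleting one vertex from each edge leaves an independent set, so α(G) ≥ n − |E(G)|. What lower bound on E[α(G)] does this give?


E[|E(G)|] = C(87, 2)·p = 3741 · (1/609) = 43/7.
E[α(G)] ≥ n − E[|E(G)|] = 87 − 43/7 = 566/7.
Numerically: ≈ 80.8571.
(This is only a lower bound; the true E[α(G)] may be larger.)

E[α(G)] ≥ 566/7 ≈ 80.8571.


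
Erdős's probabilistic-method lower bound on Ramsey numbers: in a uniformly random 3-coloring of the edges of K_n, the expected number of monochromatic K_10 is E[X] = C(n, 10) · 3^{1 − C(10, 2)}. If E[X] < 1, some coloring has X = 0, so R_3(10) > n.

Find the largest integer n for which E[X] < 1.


We need C(n, 10) · 3^{1 − 45} < 1, i.e. C(n, 10) < 3^{45 − 1} = 984770902183611232881.
Check values of n near the boundary:
  n = 569: C(569, 10) = 905357721286137524328; 905357721286137524328 < 984770902183611232881? YES
  n = 570: C(570, 10) = 921524823451961408691; 921524823451961408691 < 984770902183611232881? YES
  n = 571: C(571, 10) = 937951290893172842001; 937951290893172842001 < 984770902183611232881? YES
  n = 572: C(572, 10) = 954640815642161682606; 954640815642161682606 < 984770902183611232881? YES
  n = 573: C(573, 10) = 971597135635805762226; 971597135635805762226 < 984770902183611232881? YES
  n = 574: C(574, 10) = 988824035203816502691; 988824035203816502691 < 984770902183611232881? NO
  n = 575: C(575, 10) = 1006325345561406175305; 1006325345561406175305 < 984770902183611232881? NO
The largest n with C(n, 10) < 984770902183611232881 is n = 573 (where E[X] = 35985079097622435638/36472996377170786403 ≈ 0.987). Hence R_3(10) > 573, i.e. R_3(10) ≥ 574.

Largest n = 573; hence R_3(10) > 573.


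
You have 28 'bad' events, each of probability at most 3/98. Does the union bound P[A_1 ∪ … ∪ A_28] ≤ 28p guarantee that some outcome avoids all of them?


Union bound: P[∪_{i=1}^{28} A_i] ≤ Σ_i P[A_i] ≤ 28·p = 28·(3/98) = 6/7.
Numerically: 6/7 ≈ 0.85714.
Is 6/7 < 1? YES.
Since P[∪ A_i] ≤ 6/7 < 1, the complement has P[∩ A_i^c] ≥ 1 − 6/7 = 1/7 > 0, so some outcome avoids every A_i.

28·p = 6/7 ≈ 0.85714; existence CERTIFIED by the union bound.


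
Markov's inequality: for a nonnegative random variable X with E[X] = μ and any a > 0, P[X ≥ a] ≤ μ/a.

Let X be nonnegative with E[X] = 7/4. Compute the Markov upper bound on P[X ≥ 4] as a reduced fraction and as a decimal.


μ = E[X] = 7/4, a = 4.
Markov: P[X ≥ 4] ≤ μ/a = (7/4)/4 = 7/16.
Numerically: ≈ 0.438.
(Since a = 4 > μ = 1.750, the bound 7/16 is < 1 and informative.)

P[X ≥ 4] ≤ 7/16 ≈ 0.438.


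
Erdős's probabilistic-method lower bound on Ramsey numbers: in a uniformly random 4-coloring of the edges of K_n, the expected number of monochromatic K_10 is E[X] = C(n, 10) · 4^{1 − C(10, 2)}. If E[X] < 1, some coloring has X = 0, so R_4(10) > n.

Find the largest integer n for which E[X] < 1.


We need C(n, 10) · 4^{1 − 45} < 1, i.e. C(n, 10) < 4^{45 − 1} = 309485009821345068724781056.
Check values of n near the boundary:
  n = 2022: C(2022, 10) = 307870445231474093395937796; 307870445231474093395937796 < 309485009821345068724781056? YES
  n = 2023: C(2023, 10) = 309399856285778485315440716; 309399856285778485315440716 < 309485009821345068724781056? YES
  n = 2024: C(2024, 10) = 310936101848269937576192656; 310936101848269937576192656 < 309485009821345068724781056? NO
  n = 2025: C(2025, 10) = 312479209053472269772600560; 312479209053472269772600560 < 309485009821345068724781056? NO
The largest n with C(n, 10) < 309485009821345068724781056 is n = 2023 (where E[X] = 77349964071444621328860179/77371252455336267181195264 ≈ 0.9997). Hence R_4(10) > 2023, i.e. R_4(10) ≥ 2024.

Largest n = 2023; hence R_4(10) > 2023.


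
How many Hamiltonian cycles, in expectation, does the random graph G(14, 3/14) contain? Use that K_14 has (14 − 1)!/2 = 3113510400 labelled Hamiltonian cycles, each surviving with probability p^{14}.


K_14 has (14 − 1)!/2 = 3113510400 labelled Hamiltonian cycles.
For each such Hamiltonian cycle H, let X_H = 1 if all 14 edges of H are present in G. Then P[X_H = 1] = p^{14} = (3/14)^{14} = 4782969/11112006825558016.
Summing the indicators: E[X] = Σ_H E[X_H] = 3113510400 · p^{14} = 3113510400 · 4782969/11112006825558016 = 4155084744525/3100448333024.
Numerically: E[X] ≈ 1.34.

E[X] = 3113510400 · (3/14)^{14} = 4155084744525/3100448333024 ≈ 1.34.


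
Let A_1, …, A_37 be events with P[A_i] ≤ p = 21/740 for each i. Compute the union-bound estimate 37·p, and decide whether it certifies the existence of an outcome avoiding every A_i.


Union bound: P[∪_{i=1}^{37} A_i] ≤ Σ_i P[A_i] ≤ 37·p = 37·(21/740) = 21/20.
Numerically: 21/20 ≈ 1.0500000.
Is 21/20 < 1? NO.
Since the bound 21/20 is ≥ 1, the union bound is uninformative here; it does NOT by itself certify existence.

37·p = 21/20 ≈ 1.0500000; existence NOT certified by the union bound.


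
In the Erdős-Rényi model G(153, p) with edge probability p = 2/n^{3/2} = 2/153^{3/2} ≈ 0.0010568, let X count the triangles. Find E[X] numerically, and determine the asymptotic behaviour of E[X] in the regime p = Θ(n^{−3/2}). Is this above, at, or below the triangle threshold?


Number of potential triangles: C(153, 3) = 585276.
Each occurs with probability p³ ≈ (0.0010568)³ ≈ 1.18026234e-09.
By linearity: E[X] = C(153, 3)·p³ ≈ 585276 · 1.18026234e-09 ≈ 0.000691.
Since α = 3/2 > 1, p = c/n^{3/2} = o(1/n) is below the triangle threshold p ~ 1/n. Asymptotically E[X] ~ (c³/6)·n^{3(1−α)} = (2³/6)·n^{-1.5} → 0, so by Markov's inequality G has no triangles w.h.p.

E[X] ≈ 0.000691; in regime p = Θ(1/n^{3/2}) E[X] tends to 0 (below the triangle threshold p ~ 1/n).


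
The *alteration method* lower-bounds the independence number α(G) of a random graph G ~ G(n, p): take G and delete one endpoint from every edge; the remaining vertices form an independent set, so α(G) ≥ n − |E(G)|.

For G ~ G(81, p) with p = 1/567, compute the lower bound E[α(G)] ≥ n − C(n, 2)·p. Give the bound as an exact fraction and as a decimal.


E[|E(G)|] = C(81, 2)·p = 3240 · (1/567) = 40/7.
E[α(G)] ≥ n − E[|E(G)|] = 81 − 40/7 = 527/7.
Numerically: ≈ 75.286.
(This is only a lower bound; the true E[α(G)] may be larger.)

E[α(G)] ≥ 527/7 ≈ 75.286.


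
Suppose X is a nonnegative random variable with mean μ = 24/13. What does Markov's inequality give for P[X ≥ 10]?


μ = E[X] = 24/13, a = 10.
Markov: P[X ≥ 10] ≤ μ/a = (24/13)/10 = 12/65.
Numerically: ≈ 0.185.
(Since a = 10 > μ = 1.846, the bound 12/65 is < 1 and informative.)

P[X ≥ 10] ≤ 12/65 ≈ 0.185.


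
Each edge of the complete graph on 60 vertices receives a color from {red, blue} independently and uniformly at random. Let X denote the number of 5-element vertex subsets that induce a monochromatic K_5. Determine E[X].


Let X = Σ_S X_S over the C(60, 5) = 5461512 subsets S of size 5, where X_S = 1 if the K_5 on S is monochromatic.
For a fixed S, the K_5 on S has C(5, 2) = 10 edges. P[all 10 edges red] = (1/2)^10, and likewise for blue, so P[monochromatic] = 2·(1/2)^10 = 2^{1 − 10} = 1/512.
Summing: E[X] = C(60, 5) · 2^{1 − 10} = 5461512 · 1/512 = 682689/64.
Numerically: E[X] ≈ 10667.015625.

E[X] = C(60,5)·2^(1−C(5,2)) = 682689/64 ≈ 10667.015625.


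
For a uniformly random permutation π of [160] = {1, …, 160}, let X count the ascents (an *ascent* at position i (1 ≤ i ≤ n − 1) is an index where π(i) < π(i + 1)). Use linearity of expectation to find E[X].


Write X = Σ X_I over i = 1, …, 159, with X_I the indicator of one ascent.
There are 159 indicators.
For each fixed i, the pair (π(i), π(i+1)) is a uniformly random ordered pair of distinct values from {1, …, 160}; by symmetry P[π(i) < π(i+1)] = 1/2.
By linearity: E[X] = 159 · (1/2) = (160 − 1) · (1/2) = 159/2 ≈ 79.500000.

E[X] = 159/2 = 79.500000.


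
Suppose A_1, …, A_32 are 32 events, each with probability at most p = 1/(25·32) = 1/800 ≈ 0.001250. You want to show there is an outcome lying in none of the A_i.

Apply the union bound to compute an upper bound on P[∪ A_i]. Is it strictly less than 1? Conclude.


Union bound: P[∪_{i=1}^{32} A_i] ≤ Σ_i P[A_i] ≤ 32·p = 32·(1/800) = 1/25.
Numerically: 1/25 ≈ 0.040000.
Is 1/25 < 1? YES.
Since P[∪ A_i] ≤ 1/25 < 1, the complement has P[∩ A_i^c] ≥ 1 − 1/25 = 24/25 > 0, so some outcome avoids every A_i.

32·p = 1/25 ≈ 0.040000; existence CERTIFIED by the union bound.


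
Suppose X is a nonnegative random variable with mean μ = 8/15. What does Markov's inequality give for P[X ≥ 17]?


μ = E[X] = 8/15, a = 17.
Markov: P[X ≥ 17] ≤ μ/a = (8/15)/17 = 8/255.
Numerically: ≈ 0.031373.
(Since a = 17 > μ = 0.533333, the bound 8/255 is < 1 and informative.)

P[X ≥ 17] ≤ 8/255 ≈ 0.031373.


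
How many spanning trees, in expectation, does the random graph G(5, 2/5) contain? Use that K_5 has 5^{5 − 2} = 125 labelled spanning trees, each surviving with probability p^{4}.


K_5 has 5^{5 − 2} = 125 labelled spanning trees.
For each such spanning tree H, let X_H = 1 if all 4 edges of H are present in G. Then P[X_H = 1] = p^{4} = (2/5)^{4} = 16/625.
By linearity: E[X] = Σ_H E[X_H] = 125 · p^{4} = 125 · 16/625 = 16/5.
Numerically: E[X] ≈ 3.2.

E[X] = 125 · (2/5)^{4} = 16/5 ≈ 3.2.


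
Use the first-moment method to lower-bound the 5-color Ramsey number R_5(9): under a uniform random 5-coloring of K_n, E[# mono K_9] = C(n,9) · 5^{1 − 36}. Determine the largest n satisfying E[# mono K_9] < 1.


We need C(n, 9) · 5^{1 − 36} < 1, i.e. C(n, 9) < 5^{36 − 1} = 2910383045673370361328125.
Check values of n near the boundary:
  n = 2167: C(2167, 9) = 2855899084841489792706810; 2855899084841489792706810 < 2910383045673370361328125? YES
  n = 2168: C(2168, 9) = 2867804175977929537095120; 2867804175977929537095120 < 2910383045673370361328125? YES
  n = 2169: C(2169, 9) = 2879753360044504243499683; 2879753360044504243499683 < 2910383045673370361328125? YES
  n = 2170: C(2170, 9) = 2891746779868845075610510; 2891746779868845075610510 < 2910383045673370361328125? YES
  n = 2171: C(2171, 9) = 2903784578674959601827205; 2903784578674959601827205 < 2910383045673370361328125? YES
  n = 2172: C(2172, 9) = 2915866900084148060642020; 2915866900084148060642020 < 2910383045673370361328125? NO
  n = 2173: C(2173, 9) = 2927993888115921319674265; 2927993888115921319674265 < 2910383045673370361328125? NO
  n = 2174: C(2174, 9) = 2940165687188920530702934; 2940165687188920530702934 < 2910383045673370361328125? NO
The largest n with C(n, 9) < 2910383045673370361328125 is n = 2171 (where E[X] = 580756915734991920365441/582076609134674072265625 ≈ 0.9977328). Hence R_5(9) > 2171, i.e. R_5(9) ≥ 2172.

Largest n = 2171; hence R_5(9) > 2171.


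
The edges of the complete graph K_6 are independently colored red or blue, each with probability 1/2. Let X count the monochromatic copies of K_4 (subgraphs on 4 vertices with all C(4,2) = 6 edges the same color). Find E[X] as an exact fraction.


Let X = Σ_S X_S over the C(6, 4) = 15 subsets S of size 4, where X_S = 1 if the K_4 on S is monochromatic.
For a fixed S, the K_4 on S has C(4, 2) = 6 edges. P[all 6 edges red] = (1/2)^6, and likewise for blue, so P[monochromatic] = 2·(1/2)^6 = 2^{1 − 6} = 1/32.
Summing: E[X] = C(6, 4) · 2^{1 − 6} = 15 · 1/32 = 15/32.
Numerically: E[X] ≈ 0.46875.

E[X] = C(6,4)·2^(1−C(4,2)) = 15/32 ≈ 0.46875.


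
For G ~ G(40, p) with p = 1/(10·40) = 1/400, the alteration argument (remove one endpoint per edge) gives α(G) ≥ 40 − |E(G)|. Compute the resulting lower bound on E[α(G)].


E[|E(G)|] = C(40, 2)·p = 780 · (1/400) = 39/20.
E[α(G)] ≥ n − E[|E(G)|] = 40 − 39/20 = 761/20.
Numerically: ≈ 38.050000.
(This is only a lower bound; the true E[α(G)] may be larger.)

E[α(G)] ≥ 761/20 ≈ 38.050000.


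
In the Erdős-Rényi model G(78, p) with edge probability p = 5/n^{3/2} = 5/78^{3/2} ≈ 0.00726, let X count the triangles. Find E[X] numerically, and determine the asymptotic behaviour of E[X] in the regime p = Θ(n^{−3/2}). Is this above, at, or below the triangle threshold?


Number of potential triangles: C(78, 3) = 76076.
Each occurs with probability p³ ≈ (0.00726)³ ≈ 3.82370e-07.
By linearity: E[X] = C(78, 3)·p³ ≈ 76076 · 3.82370e-07 ≈ 0.029.
Since α = 3/2 > 1, p = c/n^{3/2} = o(1/n) is below the triangle threshold p ~ 1/n. Asymptotically E[X] ~ (c³/6)·n^{3(1−α)} = (5³/6)·n^{-1.5} → 0, so by Markov's inequality G has no triangles w.h.p.

E[X] ≈ 0.029; in regime p = Θ(1/n^{3/2}) E[X] tends to 0 (below the triangle threshold p ~ 1/n).


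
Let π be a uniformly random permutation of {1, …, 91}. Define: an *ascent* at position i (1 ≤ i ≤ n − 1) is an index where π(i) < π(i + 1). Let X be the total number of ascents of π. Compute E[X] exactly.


Write X = Σ X_I over i = 1, …, 90, with X_I the indicator of one ascent.
There are 90 indicators.
For each fixed i, the pair (π(i), π(i+1)) is a uniformly random ordered pair of distinct values from {1, …, 91}; by symmetry P[π(i) < π(i+1)] = 1/2.
By linearity: E[X] = 90 · (1/2) = (91 − 1) · (1/2) = 45 ≈ 45.000000.

E[X] = 45 = 45.000000.


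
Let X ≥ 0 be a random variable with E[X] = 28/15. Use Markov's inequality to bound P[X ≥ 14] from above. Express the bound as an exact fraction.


μ = E[X] = 28/15, a = 14.
Markov: P[X ≥ 14] ≤ μ/a = (28/15)/14 = 2/15.
Numerically: ≈ 0.1333.
(Since a = 14 > μ = 1.8667, the bound 2/15 is < 1 and informative.)

P[X ≥ 14] ≤ 2/15 ≈ 0.1333.


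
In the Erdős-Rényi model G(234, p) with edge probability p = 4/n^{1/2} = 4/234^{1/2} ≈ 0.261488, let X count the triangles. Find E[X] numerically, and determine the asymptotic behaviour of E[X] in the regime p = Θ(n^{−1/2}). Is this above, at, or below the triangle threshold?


Number of potential triangles: C(234, 3) = 2108184.
Each occurs with probability p³ ≈ (0.261488)³ ≈ 1.78795337e-02.
By linearity: E[X] = C(234, 3)·p³ ≈ 2108184 · 1.78795337e-02 ≈ 37693.346848.
Since α = 1/2 < 1, p = c/n^{1/2} ≫ 1/n is above the triangle threshold p ~ 1/n. Asymptotically E[X] ~ (c³/6)·n^{3(1−α)} = (4³/6)·n^{1.5} → ∞; triangles are abundant w.h.p.

E[X] ≈ 37693.346848; in regime p = Θ(1/n^{1/2}) E[X] diverges (above the triangle threshold p ~ 1/n).


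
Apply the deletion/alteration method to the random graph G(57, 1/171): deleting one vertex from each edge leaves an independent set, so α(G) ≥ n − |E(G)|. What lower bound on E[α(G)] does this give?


E[|E(G)|] = C(57, 2)·p = 1596 · (1/171) = 28/3.
E[α(G)] ≥ n − E[|E(G)|] = 57 − 28/3 = 143/3.
Numerically: ≈ 47.66667.
(This is only a lower bound; the true E[α(G)] may be larger.)

E[α(G)] ≥ 143/3 ≈ 47.66667.


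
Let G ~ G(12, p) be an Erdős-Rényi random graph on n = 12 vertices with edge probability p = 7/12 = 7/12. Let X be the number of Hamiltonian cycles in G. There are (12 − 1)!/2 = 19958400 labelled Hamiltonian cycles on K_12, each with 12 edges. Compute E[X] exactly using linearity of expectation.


K_12 has (12 − 1)!/2 = 19958400 labelled Hamiltonian cycles.
For each such Hamiltonian cycle H, let X_H = 1 if all 12 edges of H are present in G. Then P[X_H = 1] = p^{12} = (7/12)^{12} = 13841287201/8916100448256.
By linearity: E[X] = Σ_H E[X_H] = 19958400 · p^{12} = 19958400 · 13841287201/8916100448256 = 26644477861925/859963392.
Numerically: E[X] ≈ 30983.

E[X] = 19958400 · (7/12)^{12} = 26644477861925/859963392 ≈ 30983.


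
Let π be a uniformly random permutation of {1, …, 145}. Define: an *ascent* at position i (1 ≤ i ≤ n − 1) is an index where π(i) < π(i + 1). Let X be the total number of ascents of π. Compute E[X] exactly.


Write X = Σ X_I over i = 1, …, 144, with X_I the indicator of one ascent.
There are 144 indicators.
For each fixed i, the pair (π(i), π(i+1)) is a uniformly random ordered pair of distinct values from {1, …, 145}; by symmetry P[π(i) < π(i+1)] = 1/2.
By linearity: E[X] = 144 · (1/2) = (145 − 1) · (1/2) = 72 ≈ 72.00000.

E[X] = 72 = 72.00000.


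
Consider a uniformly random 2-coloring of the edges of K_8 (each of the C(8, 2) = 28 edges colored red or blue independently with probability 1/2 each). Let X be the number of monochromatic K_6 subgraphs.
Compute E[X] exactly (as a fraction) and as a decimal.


Let X = Σ_S X_S over the C(8, 6) = 28 subsets S of size 6, where X_S = 1 if the K_6 on S is monochromatic.
For a fixed S, the K_6 on S has C(6, 2) = 15 edges. P[all 15 edges red] = (1/2)^15, and likewise for blue, so P[monochromatic] = 2·(1/2)^15 = 2^{1 − 15} = 1/16384.
By linearity: E[X] = C(8, 6) · 2^{1 − 15} = 28 · 1/16384 = 7/4096.
Numerically: E[X] ≈ 0.0017.

E[X] = C(8,6)·2^(1−C(6,2)) = 7/4096 ≈ 0.0017.


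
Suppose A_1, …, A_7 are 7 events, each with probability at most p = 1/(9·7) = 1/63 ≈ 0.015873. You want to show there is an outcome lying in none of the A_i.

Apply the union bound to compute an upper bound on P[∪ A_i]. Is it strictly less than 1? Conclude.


Union bound: P[∪_{i=1}^{7} A_i] ≤ Σ_i P[A_i] ≤ 7·p = 7·(1/63) = 1/9.
Numerically: 1/9 ≈ 0.111111.
Is 1/9 < 1? YES.
Since P[∪ A_i] ≤ 1/9 < 1, the complement has P[∩ A_i^c] ≥ 1 − 1/9 = 8/9 > 0, so some outcome avoids every A_i.

7·p = 1/9 ≈ 0.111111; existence CERTIFIED by the union bound.


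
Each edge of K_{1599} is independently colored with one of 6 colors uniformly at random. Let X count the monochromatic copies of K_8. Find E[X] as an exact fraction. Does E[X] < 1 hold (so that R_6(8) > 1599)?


E[X] = C(1599, 8) · 6^{1 − 28} = 1041478627524184359081 · 6^{−27} = 1041478627524184359081/1023490369077469249536.
As a reduced fraction: E[X] = 38573282500895717003/37907050706572935168 ≈ 1.017575.
Is E[X] < 1? NO.
Since E[X] ≥ 1, the first-moment bound is inconclusive at n = 1599; it does NOT by itself certify R_6(8) > 1599.

E[X] = 38573282500895717003/37907050706572935168 ≈ 1.017575; E[X] ≥ 1; first-moment method inconclusive here.


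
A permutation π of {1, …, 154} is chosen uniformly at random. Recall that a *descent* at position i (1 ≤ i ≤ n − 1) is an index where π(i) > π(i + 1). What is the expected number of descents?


Write X = Σ X_I over i = 1, …, 153, with X_I the indicator of one descent.
There are 153 indicators.
For each fixed i, the pair (π(i), π(i+1)) is a uniformly random ordered pair of distinct values from {1, …, 154}; by symmetry P[π(i) > π(i+1)] = 1/2.
By linearity: E[X] = 153 · (1/2) = (154 − 1) · (1/2) = 153/2 ≈ 76.50000.

E[X] = 153/2 = 76.50000.


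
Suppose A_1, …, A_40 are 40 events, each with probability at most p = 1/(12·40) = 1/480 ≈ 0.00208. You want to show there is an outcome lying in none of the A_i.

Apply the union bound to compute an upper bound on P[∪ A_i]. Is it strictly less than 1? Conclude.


Union bound: P[∪_{i=1}^{40} A_i] ≤ Σ_i P[A_i] ≤ 40·p = 40·(1/480) = 1/12.
Numerically: 1/12 ≈ 0.08333.
Is 1/12 < 1? YES.
Since P[∪ A_i] ≤ 1/12 < 1, the complement has P[∩ A_i^c] ≥ 1 − 1/12 = 11/12 > 0, so some outcome avoids every A_i.

40·p = 1/12 ≈ 0.08333; existence CERTIFIED by the union bound.


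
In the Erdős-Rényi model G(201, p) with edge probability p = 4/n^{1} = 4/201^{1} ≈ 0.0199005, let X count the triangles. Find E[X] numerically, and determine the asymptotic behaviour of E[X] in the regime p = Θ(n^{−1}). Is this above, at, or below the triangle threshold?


Number of potential triangles: C(201, 3) = 1333300.
Each occurs with probability p³ ≈ (0.0199005)³ ≈ 7.88119007e-06.
By linearity: E[X] = C(201, 3)·p³ ≈ 1333300 · 7.88119007e-06 ≈ 10.507991.
Here α = 1, so p = 4/n is exactly at the triangle threshold p ~ 1/n. Asymptotically E[X] → c³/6 = 4³/6 = 32/3 ≈ 10.666667, a bounded constant. In this regime the triangle count is asymptotically Poisson(c³/6).

E[X] ≈ 10.507991; in regime p = Θ(1/n^{1}) E[X] stays bounded (at the triangle threshold p ~ 1/n).


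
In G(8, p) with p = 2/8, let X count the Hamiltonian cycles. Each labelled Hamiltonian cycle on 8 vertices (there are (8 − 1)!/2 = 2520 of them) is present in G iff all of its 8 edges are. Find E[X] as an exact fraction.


K_8 has (8 − 1)!/2 = 2520 labelled Hamiltonian cycles.
For each such Hamiltonian cycle H, let X_H = 1 if all 8 edges of H are present in G. Then P[X_H = 1] = p^{8} = (1/4)^{8} = 1/65536.
By linearity: E[X] = Σ_H E[X_H] = 2520 · p^{8} = 2520 · 1/65536 = 315/8192.
Numerically: E[X] ≈ 0.0385.

E[X] = 2520 · (1/4)^{8} = 315/8192 ≈ 0.0385.


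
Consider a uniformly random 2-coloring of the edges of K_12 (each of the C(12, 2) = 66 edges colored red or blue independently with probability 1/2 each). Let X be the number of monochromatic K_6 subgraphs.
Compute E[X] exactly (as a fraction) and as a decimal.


Let X = Σ_S X_S over the C(12, 6) = 924 subsets S of size 6, where X_S = 1 if the K_6 on S is monochromatic.
For a fixed S, the K_6 on S has C(6, 2) = 15 edges. P[all 15 edges red] = (1/2)^15, and likewise for blue, so P[monochromatic] = 2·(1/2)^15 = 2^{1 − 15} = 1/16384.
By linearity: E[X] = C(12, 6) · 2^{1 − 15} = 924 · 1/16384 = 231/4096.
Numerically: E[X] ≈ 0.056396.

E[X] = C(12,6)·2^(1−C(6,2)) = 231/4096 ≈ 0.056396.


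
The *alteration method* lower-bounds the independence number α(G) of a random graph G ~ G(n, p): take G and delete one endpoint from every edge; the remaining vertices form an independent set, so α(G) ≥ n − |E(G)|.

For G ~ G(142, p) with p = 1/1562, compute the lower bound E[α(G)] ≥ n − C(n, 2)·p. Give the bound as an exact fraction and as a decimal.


E[|E(G)|] = C(142, 2)·p = 10011 · (1/1562) = 141/22.
E[α(G)] ≥ n − E[|E(G)|] = 142 − 141/22 = 2983/22.
Numerically: ≈ 135.591.
(This is only a lower bound; the true E[α(G)] may be larger.)

E[α(G)] ≥ 2983/22 ≈ 135.591.


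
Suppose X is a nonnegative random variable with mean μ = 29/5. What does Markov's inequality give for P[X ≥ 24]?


μ = E[X] = 29/5, a = 24.
Markov: P[X ≥ 24] ≤ μ/a = (29/5)/24 = 29/120.
Numerically: ≈ 0.24167.
(Since a = 24 > μ = 5.80000, the bound 29/120 is < 1 and informative.)

P[X ≥ 24] ≤ 29/120 ≈ 0.24167.


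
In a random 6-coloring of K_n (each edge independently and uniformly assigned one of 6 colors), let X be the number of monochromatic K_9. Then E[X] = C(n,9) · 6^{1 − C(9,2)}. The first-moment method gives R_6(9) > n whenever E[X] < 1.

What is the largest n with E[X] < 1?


We need C(n, 9) · 6^{1 − 36} < 1, i.e. C(n, 9) < 6^{36 − 1} = 1719070799748422591028658176.
Check values of n near the boundary:
  n = 4406: C(4406, 9) = 1710356485221788389505285700; 1710356485221788389505285700 < 1719070799748422591028658176? YES
  n = 4407: C(4407, 9) = 1713856532599459170657070050; 1713856532599459170657070050 < 1719070799748422591028658176? YES
  n = 4408: C(4408, 9) = 1717362945146264156457459600; 1717362945146264156457459600 < 1719070799748422591028658176? YES
  n = 4409: C(4409, 9) = 1720875732988608787686577131; 1720875732988608787686577131 < 1719070799748422591028658176? NO
The largest n with C(n, 9) < 1719070799748422591028658176 is n = 4408 (where E[X] = 35778394690547169926197075/35813974994758803979763712 ≈ 0.999). Hence R_6(9) > 4408, i.e. R_6(9) ≥ 4409.

Largest n = 4408; hence R_6(9) > 4408.


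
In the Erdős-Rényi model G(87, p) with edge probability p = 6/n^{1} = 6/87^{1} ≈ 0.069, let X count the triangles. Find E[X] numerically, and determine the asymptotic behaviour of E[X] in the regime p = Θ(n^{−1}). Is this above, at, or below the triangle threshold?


Number of potential triangles: C(87, 3) = 105995.
Each occurs with probability p³ ≈ (0.069)³ ≈ 3.28017e-04.
By linearity: E[X] = C(87, 3)·p³ ≈ 105995 · 3.28017e-04 ≈ 34.768.
Here α = 1, so p = 6/n is exactly at the triangle threshold p ~ 1/n. Asymptotically E[X] → c³/6 = 6³/6 = 36 ≈ 36.000, a bounded constant. In this regime the triangle count is asymptotically Poisson(c³/6).

E[X] ≈ 34.768; in regime p = Θ(1/n^{1}) E[X] stays bounded (at the triangle threshold p ~ 1/n).


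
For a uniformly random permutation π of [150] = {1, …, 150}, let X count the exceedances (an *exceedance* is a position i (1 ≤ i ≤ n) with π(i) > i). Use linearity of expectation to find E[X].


Write X = Σ_{i=1}^{150} X_i, where X_i = 1_{π(i) > i}.
For each fixed i, π(i) is uniform over {1, …, 150} (marginal of a uniform permutation), so P[π(i) > i] = (n − i)/n. Summing: Σ_{i=1}^{150} (n − i)/n = (0 + 1 + … + 149)/150 = 150(150 − 1)/(2·150) = (150 − 1)/2.
Hence E[X] = Σ_{i=1}^{150} (150 − i)/150 = 149/2 ≈ 74.50000.

E[X] = 149/2 = 74.50000.


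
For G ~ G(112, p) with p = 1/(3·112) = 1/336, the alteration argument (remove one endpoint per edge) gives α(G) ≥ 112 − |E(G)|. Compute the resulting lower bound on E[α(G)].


E[|E(G)|] = C(112, 2)·p = 6216 · (1/336) = 37/2.
E[α(G)] ≥ n − E[|E(G)|] = 112 − 37/2 = 187/2.
Numerically: ≈ 93.5000.
(This is only a lower bound; the true E[α(G)] may be larger.)

E[α(G)] ≥ 187/2 ≈ 93.5000.


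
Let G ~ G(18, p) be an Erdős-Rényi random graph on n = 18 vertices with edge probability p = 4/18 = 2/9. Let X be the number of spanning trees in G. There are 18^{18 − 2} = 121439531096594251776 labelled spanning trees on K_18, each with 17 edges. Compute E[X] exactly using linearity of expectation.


K_18 has 18^{18 − 2} = 121439531096594251776 labelled spanning trees.
For each such spanning tree H, let X_H = 1 if all 17 edges of H are present in G. Then P[X_H = 1] = p^{17} = (2/9)^{17} = 131072/16677181699666569.
Summing the indicators: E[X] = Σ_H E[X_H] = 121439531096594251776 · p^{17} = 121439531096594251776 · 131072/16677181699666569 = 8589934592/9.
Numerically: E[X] ≈ 9.54e+08.

E[X] = 121439531096594251776 · (2/9)^{17} = 8589934592/9 ≈ 9.54e+08.


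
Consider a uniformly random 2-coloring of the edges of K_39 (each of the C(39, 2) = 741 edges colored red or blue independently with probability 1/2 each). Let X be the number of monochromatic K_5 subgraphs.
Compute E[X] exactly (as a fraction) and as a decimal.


Let X = Σ_S X_S over the C(39, 5) = 575757 subsets S of size 5, where X_S = 1 if the K_5 on S is monochromatic.
For a fixed S, the K_5 on S has C(5, 2) = 10 edges. P[all 10 edges red] = (1/2)^10, and likewise for blue, so P[monochromatic] = 2·(1/2)^10 = 2^{1 − 10} = 1/512.
Summing: E[X] = C(39, 5) · 2^{1 − 10} = 575757 · 1/512 = 575757/512.
Numerically: E[X] ≈ 1124.5254.

E[X] = C(39,5)·2^(1−C(5,2)) = 575757/512 ≈ 1124.5254.


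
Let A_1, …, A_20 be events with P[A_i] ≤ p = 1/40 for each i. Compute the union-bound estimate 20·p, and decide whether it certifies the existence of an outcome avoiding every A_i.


Union bound: P[∪_{i=1}^{20} A_i] ≤ Σ_i P[A_i] ≤ 20·p = 20·(1/40) = 1/2.
Numerically: 1/2 ≈ 0.500000.
Is 1/2 < 1? YES.
Since P[∪ A_i] ≤ 1/2 < 1, the complement has P[∩ A_i^c] ≥ 1 − 1/2 = 1/2 > 0, so some outcome avoids every A_i.

20·p = 1/2 ≈ 0.500000; existence CERTIFIED by the union bound.


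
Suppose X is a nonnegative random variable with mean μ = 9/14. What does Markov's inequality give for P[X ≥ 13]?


μ = E[X] = 9/14, a = 13.
Markov: P[X ≥ 13] ≤ μ/a = (9/14)/13 = 9/182.
Numerically: ≈ 0.049451.
(Since a = 13 > μ = 0.642857, the bound 9/182 is < 1 and informative.)

P[X ≥ 13] ≤ 9/182 ≈ 0.049451.


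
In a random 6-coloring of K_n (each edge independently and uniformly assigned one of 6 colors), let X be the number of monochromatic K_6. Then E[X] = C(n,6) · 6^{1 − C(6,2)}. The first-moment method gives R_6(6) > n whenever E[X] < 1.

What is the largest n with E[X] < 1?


We need C(n, 6) · 6^{1 − 15} < 1, i.e. C(n, 6) < 6^{15 − 1} = 78364164096.
Check values of n near the boundary:
  n = 192: C(192, 6) = 64300886496; 64300886496 < 78364164096? YES
  n = 193: C(193, 6) = 66364016544; 66364016544 < 78364164096? YES
  n = 194: C(194, 6) = 68482017072; 68482017072 < 78364164096? YES
  n = 195: C(195, 6) = 70656049360; 70656049360 < 78364164096? YES
  n = 196: C(196, 6) = 72887293024; 72887293024 < 78364164096? YES
  n = 197: C(197, 6) = 75176946208; 75176946208 < 78364164096? YES
  n = 198: C(198, 6) = 77526225777; 77526225777 < 78364164096? YES
  n = 199: C(199, 6) = 79936367511; 79936367511 < 78364164096? NO
  n = 200: C(200, 6) = 82408626300; 82408626300 < 78364164096? NO
  n = 201: C(201, 6) = 84944276340; 84944276340 < 78364164096? NO
The largest n with C(n, 6) < 78364164096 is n = 198 (where E[X] = 25842075259/26121388032 ≈ 0.989307). Hence R_6(6) > 198, i.e. R_6(6) ≥ 199.

Largest n = 198; hence R_6(6) > 198.


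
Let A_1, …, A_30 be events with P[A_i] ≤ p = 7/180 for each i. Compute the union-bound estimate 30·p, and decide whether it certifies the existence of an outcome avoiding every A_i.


Union bound: P[∪_{i=1}^{30} A_i] ≤ Σ_i P[A_i] ≤ 30·p = 30·(7/180) = 7/6.
Numerically: 7/6 ≈ 1.16667.
Is 7/6 < 1? NO.
Since the bound 7/6 is ≥ 1, the union bound is uninformative here; it does NOT by itself certify existence.

30·p = 7/6 ≈ 1.16667; existence NOT certified by the union bound.


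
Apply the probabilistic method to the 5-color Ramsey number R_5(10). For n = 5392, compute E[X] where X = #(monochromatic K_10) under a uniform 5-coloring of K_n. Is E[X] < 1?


E[X] = C(5392, 10) · 5^{1 − 45} = 5676873040158402483252283957448 · 5^{−44} = 5676873040158402483252283957448/5684341886080801486968994140625.
As a reduced fraction: E[X] = 5676873040158402483252283957448/5684341886080801486968994140625 ≈ 0.9987.
Is E[X] < 1? YES.
Since E[X] < 1, there exists a 5-coloring of K_{5392} with no monochromatic K_10; hence R_5(10) > 5392.

E[X] = 5676873040158402483252283957448/5684341886080801486968994140625 ≈ 0.9987; E[X] < 1, so R_5(10) > 5392.


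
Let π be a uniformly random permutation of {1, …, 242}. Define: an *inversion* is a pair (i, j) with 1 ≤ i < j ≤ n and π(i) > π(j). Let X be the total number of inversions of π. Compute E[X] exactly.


Write X = Σ X_I over the C(242, 2) = 29161 pairs i < j, with X_I the indicator of one inversion.
There are 29161 indicators.
For each fixed pair i < j, the values π(i) and π(j) are two distinct elements of {1, …, 242} in uniformly random order; by symmetry P[π(i) > π(j)] = 1/2.
By linearity: E[X] = 29161 · (1/2) = C(242, 2) · (1/2) = 29161/2 = 29161/2 ≈ 14580.50000.

E[X] = 29161/2 = 14580.50000.


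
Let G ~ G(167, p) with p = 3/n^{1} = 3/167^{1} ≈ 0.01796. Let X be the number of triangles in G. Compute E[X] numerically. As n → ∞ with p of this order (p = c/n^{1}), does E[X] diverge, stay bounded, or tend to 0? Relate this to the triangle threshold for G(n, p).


Number of potential triangles: C(167, 3) = 762355.
Each occurs with probability p³ ≈ (0.01796)³ ≈ 5.797148e-06.
By linearity: E[X] = C(167, 3)·p³ ≈ 762355 · 5.797148e-06 ≈ 4.4195.
Here α = 1, so p = 3/n is exactly at the triangle threshold p ~ 1/n. Asymptotically E[X] → c³/6 = 3³/6 = 9/2 ≈ 4.5000, a bounded constant. In this regime the triangle count is asymptotically Poisson(c³/6).

E[X] ≈ 4.4195; in regime p = Θ(1/n^{1}) E[X] stays bounded (at the triangle threshold p ~ 1/n).


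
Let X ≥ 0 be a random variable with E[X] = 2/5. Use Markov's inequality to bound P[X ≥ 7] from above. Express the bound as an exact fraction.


μ = E[X] = 2/5, a = 7.
Markov: P[X ≥ 7] ≤ μ/a = (2/5)/7 = 2/35.
Numerically: ≈ 0.057143.
(Since a = 7 > μ = 0.400000, the bound 2/35 is < 1 and informative.)

P[X ≥ 7] ≤ 2/35 ≈ 0.057143.


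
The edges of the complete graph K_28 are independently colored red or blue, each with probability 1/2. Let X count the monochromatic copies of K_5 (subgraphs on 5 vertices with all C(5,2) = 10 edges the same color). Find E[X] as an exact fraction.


Let X = Σ_S X_S over the C(28, 5) = 98280 subsets S of size 5, where X_S = 1 if the K_5 on S is monochromatic.
For a fixed S, the K_5 on S has C(5, 2) = 10 edges. P[all 10 edges red] = (1/2)^10, and likewise for blue, so P[monochromatic] = 2·(1/2)^10 = 2^{1 − 10} = 1/512.
Summing: E[X] = C(28, 5) · 2^{1 − 10} = 98280 · 1/512 = 12285/64.
Numerically: E[X] ≈ 191.95312.

E[X] = C(28,5)·2^(1−C(5,2)) = 12285/64 ≈ 191.95312.


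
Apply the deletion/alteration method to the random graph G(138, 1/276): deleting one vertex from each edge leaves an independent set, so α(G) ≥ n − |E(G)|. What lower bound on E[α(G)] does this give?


E[|E(G)|] = C(138, 2)·p = 9453 · (1/276) = 137/4.
E[α(G)] ≥ n − E[|E(G)|] = 138 − 137/4 = 415/4.
Numerically: ≈ 103.750.
(This is only a lower bound; the true E[α(G)] may be larger.)

E[α(G)] ≥ 415/4 ≈ 103.750.


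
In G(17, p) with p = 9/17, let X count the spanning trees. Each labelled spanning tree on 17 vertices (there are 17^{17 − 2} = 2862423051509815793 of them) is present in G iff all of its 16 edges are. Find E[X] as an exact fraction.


K_17 has 17^{17 − 2} = 2862423051509815793 labelled spanning trees.
For each such spanning tree H, let X_H = 1 if all 16 edges of H are present in G. Then P[X_H = 1] = p^{16} = (9/17)^{16} = 1853020188851841/48661191875666868481.
By linearity: E[X] = Σ_H E[X_H] = 2862423051509815793 · p^{16} = 2862423051509815793 · 1853020188851841/48661191875666868481 = 1853020188851841/17.
Numerically: E[X] ≈ 1.09e+14.

E[X] = 2862423051509815793 · (9/17)^{16} = 1853020188851841/17 ≈ 1.09e+14.


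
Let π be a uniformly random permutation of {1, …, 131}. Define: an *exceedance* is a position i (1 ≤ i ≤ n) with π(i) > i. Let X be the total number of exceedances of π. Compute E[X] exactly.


Write X = Σ_{i=1}^{131} X_i, where X_i = 1_{π(i) > i}.
For each fixed i, π(i) is uniform over {1, …, 131} (marginal of a uniform permutation), so P[π(i) > i] = (n − i)/n. Summing: Σ_{i=1}^{131} (n − i)/n = (0 + 1 + … + 130)/131 = 131(131 − 1)/(2·131) = (131 − 1)/2.
Hence E[X] = Σ_{i=1}^{131} (131 − i)/131 = 65 ≈ 65.00000.

E[X] = 65 = 65.00000.


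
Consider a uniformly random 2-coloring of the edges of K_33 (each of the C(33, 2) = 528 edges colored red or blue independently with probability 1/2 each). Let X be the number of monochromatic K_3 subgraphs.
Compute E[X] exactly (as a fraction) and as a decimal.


Let X = Σ_S X_S over the C(33, 3) = 5456 subsets S of size 3, where X_S = 1 if the K_3 on S is monochromatic.
For a fixed S, the K_3 on S has C(3, 2) = 3 edges. P[all 3 edges red] = (1/2)^3, and likewise for blue, so P[monochromatic] = 2·(1/2)^3 = 2^{1 − 3} = 1/4.
By linearity of expectation: E[X] = C(33, 3) · 2^{1 − 3} = 5456 · 1/4 = 1364.
Numerically: E[X] ≈ 1364.0000.

E[X] = C(33,3)·2^(1−C(3,2)) = 1364 ≈ 1364.0000.


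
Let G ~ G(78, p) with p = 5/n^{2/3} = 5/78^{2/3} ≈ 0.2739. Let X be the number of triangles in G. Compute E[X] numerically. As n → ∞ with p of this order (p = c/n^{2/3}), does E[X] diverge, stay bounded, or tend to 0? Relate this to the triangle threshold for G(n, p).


Number of potential triangles: C(78, 3) = 76076.
Each occurs with probability p³ ≈ (0.2739)³ ≈ 2.054569e-02.
By linearity: E[X] = C(78, 3)·p³ ≈ 76076 · 2.054569e-02 ≈ 1563.0342.
Since α = 2/3 < 1, p = c/n^{2/3} ≫ 1/n is above the triangle threshold p ~ 1/n. Asymptotically E[X] ~ (c³/6)·n^{3(1−α)} = (5³/6)·n^{1} → ∞; triangles are abundant w.h.p.

E[X] ≈ 1563.0342; in regime p = Θ(1/n^{2/3}) E[X] diverges (above the triangle threshold p ~ 1/n).


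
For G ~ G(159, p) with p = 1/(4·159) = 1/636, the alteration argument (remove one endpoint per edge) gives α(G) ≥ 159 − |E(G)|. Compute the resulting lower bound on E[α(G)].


E[|E(G)|] = C(159, 2)·p = 12561 · (1/636) = 79/4.
E[α(G)] ≥ n − E[|E(G)|] = 159 − 79/4 = 557/4.
Numerically: ≈ 139.250000.
(This is only a lower bound; the true E[α(G)] may be larger.)

E[α(G)] ≥ 557/4 ≈ 139.250000.


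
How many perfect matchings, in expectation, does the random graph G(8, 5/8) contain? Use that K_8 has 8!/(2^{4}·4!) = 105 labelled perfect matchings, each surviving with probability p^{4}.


K_8 has 8!/(2^{4}·4!) = 105 labelled perfect matchings.
For each such perfect matching H, let X_H = 1 if all 4 edges of H are present in G. Then P[X_H = 1] = p^{4} = (5/8)^{4} = 625/4096.
Summing the indicators: E[X] = Σ_H E[X_H] = 105 · p^{4} = 105 · 625/4096 = 65625/4096.
Numerically: E[X] ≈ 16.

E[X] = 105 · (5/8)^{4} = 65625/4096 ≈ 16.


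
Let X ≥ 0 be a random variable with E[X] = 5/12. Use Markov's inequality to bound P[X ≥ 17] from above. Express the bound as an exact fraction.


μ = E[X] = 5/12, a = 17.
Markov: P[X ≥ 17] ≤ μ/a = (5/12)/17 = 5/204.
Numerically: ≈ 0.024510.
(Since a = 17 > μ = 0.416667, the bound 5/204 is < 1 and informative.)

P[X ≥ 17] ≤ 5/204 ≈ 0.024510.


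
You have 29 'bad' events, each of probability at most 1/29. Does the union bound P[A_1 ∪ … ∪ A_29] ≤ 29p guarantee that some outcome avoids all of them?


Union bound: P[∪_{i=1}^{29} A_i] ≤ Σ_i P[A_i] ≤ 29·p = 29·(1/29) = 1.
Numerically: 1 ≈ 1.000.
Is 1 < 1? NO.
Since the bound 1 is ≥ 1, the union bound is uninformative here; it does NOT by itself certify existence.

29·p = 1 ≈ 1.000; existence NOT certified by the union bound.


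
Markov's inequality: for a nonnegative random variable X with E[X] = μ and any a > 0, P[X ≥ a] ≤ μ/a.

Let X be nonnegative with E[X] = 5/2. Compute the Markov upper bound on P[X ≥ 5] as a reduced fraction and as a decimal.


μ = E[X] = 5/2, a = 5.
Markov: P[X ≥ 5] ≤ μ/a = (5/2)/5 = 1/2.
Numerically: ≈ 0.50000.
(Since a = 5 > μ = 2.50000, the bound 1/2 is < 1 and informative.)

P[X ≥ 5] ≤ 1/2 ≈ 0.50000.


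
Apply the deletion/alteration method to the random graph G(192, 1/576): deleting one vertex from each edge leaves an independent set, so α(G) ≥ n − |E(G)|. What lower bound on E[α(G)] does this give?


E[|E(G)|] = C(192, 2)·p = 18336 · (1/576) = 191/6.
E[α(G)] ≥ n − E[|E(G)|] = 192 − 191/6 = 961/6.
Numerically: ≈ 160.167.
(This is only a lower bound; the true E[α(G)] may be larger.)

E[α(G)] ≥ 961/6 ≈ 160.167.


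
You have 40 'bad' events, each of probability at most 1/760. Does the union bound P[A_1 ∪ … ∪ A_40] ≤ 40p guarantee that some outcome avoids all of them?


Union bound: P[∪_{i=1}^{40} A_i] ≤ Σ_i P[A_i] ≤ 40·p = 40·(1/760) = 1/19.
Numerically: 1/19 ≈ 0.053.
Is 1/19 < 1? YES.
Since P[∪ A_i] ≤ 1/19 < 1, the complement has P[∩ A_i^c] ≥ 1 − 1/19 = 18/19 > 0, so some outcome avoids every A_i.

40·p = 1/19 ≈ 0.053; existence CERTIFIED by the union bound.


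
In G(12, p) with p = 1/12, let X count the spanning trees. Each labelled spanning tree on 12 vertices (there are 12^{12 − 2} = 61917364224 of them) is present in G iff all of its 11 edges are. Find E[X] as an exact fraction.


K_12 has 12^{12 − 2} = 61917364224 labelled spanning trees.
For each such spanning tree H, let X_H = 1 if all 11 edges of H are present in G. Then P[X_H = 1] = p^{11} = (1/12)^{11} = 1/743008370688.
Summing the indicators: E[X] = Σ_H E[X_H] = 61917364224 · p^{11} = 61917364224 · 1/743008370688 = 1/12.
Numerically: E[X] ≈ 0.0833.

E[X] = 61917364224 · (1/12)^{11} = 1/12 ≈ 0.0833.


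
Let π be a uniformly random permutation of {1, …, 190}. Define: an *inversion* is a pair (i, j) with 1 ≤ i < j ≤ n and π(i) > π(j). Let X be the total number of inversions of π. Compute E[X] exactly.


Write X = Σ X_I over the C(190, 2) = 17955 pairs i < j, with X_I the indicator of one inversion.
There are 17955 indicators.
For each fixed pair i < j, the values π(i) and π(j) are two distinct elements of {1, …, 190} in uniformly random order; by symmetry P[π(i) > π(j)] = 1/2.
By linearity: E[X] = 17955 · (1/2) = C(190, 2) · (1/2) = 17955/2 = 17955/2 ≈ 8977.50000.

E[X] = 17955/2 = 8977.50000.
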